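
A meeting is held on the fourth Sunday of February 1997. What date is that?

February 23, 1997

February 1, 1997 is a Saturday.
The first Sunday is therefore February 2 (1 days later).
The fourth Sunday is 2 + 3×7 = February 23.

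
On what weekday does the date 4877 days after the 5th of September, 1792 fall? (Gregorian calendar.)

First find the weekday of Sep 5, 1792. Doomsday rule: the anchor day for the 1700s is Sunday. For year 92: 92÷12 = 7 r 8, and 8÷4 = 2, so 7+8+2 = 17.
Sunday + 17 ≡ Wednesday — that's 1792's doomsday.
In September the doomsday date is Sep 5.
Sep 5 is the doomsday itself: Wednesday.
4877 mod 7 = 5, so 4877 days after a Wednesday is Wednesday + 5 = Monday.

Monday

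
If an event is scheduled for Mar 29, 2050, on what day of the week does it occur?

Doomsday rule: the anchor day for the 2000s is Tuesday. For year 50: 50÷12 = 4 r 2, and 2÷4 = 0, so 4+2+0 = 6.
Tuesday + 6 ≡ Monday — that's 2050's doomsday.
In March the doomsday date is Mar 14.
Mar 29 is 15 days after Mar 14; 15 mod 7 = 1, so Monday + 1 = Tuesday.

Tuesday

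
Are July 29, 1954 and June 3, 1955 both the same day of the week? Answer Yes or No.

No

From Jul 29, 1954 to Jun 3, 1955 is 309 days.
309 mod 7 = 1, so they are different weekdays.
(Jul 29, 1954 is a Thursday; Jun 3, 1955 is a Friday.)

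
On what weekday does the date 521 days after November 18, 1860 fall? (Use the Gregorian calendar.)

Nov 18, 1860 is a Sunday.
521 mod 7 = 3, so 521 days after a Sunday is Sunday + 3 = Wednesday.

Wednesday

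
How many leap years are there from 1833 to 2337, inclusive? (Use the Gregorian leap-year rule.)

Multiples of 4 in [1833,2337]: 126.
Of those, multiples of 100: 5 (not leap unless ÷400).
Multiples of 400: 1.
Leap years = 126 − 5 + 1 = 122.

122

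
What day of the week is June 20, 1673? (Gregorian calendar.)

Tuesday

Doomsday rule: the anchor day for the 1600s is Tuesday. For year 73: 73÷12 = 6 r 1, and 1÷4 = 0, so 6+1+0 = 7.
Tuesday + 7 ≡ Tuesday — that's 1673's doomsday.
In June the doomsday date is Jun 6.
Jun 20 is 14 days after Jun 6; 14 mod 7 = 0, so Tuesday + 0 = Tuesday.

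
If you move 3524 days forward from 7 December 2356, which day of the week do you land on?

Monday

First find the weekday of Dec 7, 2356. Doomsday rule: the anchor day for the 2300s is Wednesday. For year 56: 56÷12 = 4 r 8, and 8÷4 = 2, so 4+8+2 = 14.
Wednesday + 14 ≡ Wednesday — that's 2356's doomsday.
In December the doomsday date is Dec 12.
Dec 7 is 5 days before Dec 12; 5 mod 7 = 5, so Wednesday − 5 = Friday.
3524 mod 7 = 3, so 3524 days after a Friday is Friday + 3 = Monday.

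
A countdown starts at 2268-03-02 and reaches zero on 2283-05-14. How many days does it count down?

Mar 2, 2268 → Mar 2, 2269: 365 days.
Mar 2, 2269 → Mar 2, 2270: 365 days.
Mar 2, 2270 → Mar 2, 2271: 365 days.
Mar 2, 2271 → Mar 2, 2272: 366 days (Feb 29, 2272 is in that span).
Mar 2, 2272 → Mar 2, 2273: 365 days.
Mar 2, 2273 → Mar 2, 2274: 365 days.
Mar 2, 2274 → Mar 2, 2275: 365 days.
Mar 2, 2275 → Mar 2, 2276: 366 days (Feb 29, 2276 is in that span).
Mar 2, 2276 → Mar 2, 2277: 365 days.
Mar 2, 2277 → Mar 2, 2278: 365 days.
Mar 2, 2278 → Mar 2, 2279: 365 days.
Mar 2, 2279 → Mar 2, 2280: 366 days (Feb 29, 2280 is in that span).
Mar 2, 2280 → Mar 2, 2281: 365 days.
Mar 2, 2281 → Mar 2, 2282: 365 days.
Mar 2, 2282 → Mar 2, 2283: 365 days.
Mar 2, 2283 → Apr 2, 2283: 31 days (March has 31).
Apr 2, 2283 → May 2, 2283: 30 days (April has 30).
May 2, 2283 → May 14, 2283: 12 days.
Total: 5551 days.

5551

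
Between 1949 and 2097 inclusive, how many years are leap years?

37

Multiples of 4 in [1949,2097]: 37.
Of those, multiples of 100: 1 (not leap unless ÷400).
Multiples of 400: 1.
Leap years = 37 − 1 + 1 = 37.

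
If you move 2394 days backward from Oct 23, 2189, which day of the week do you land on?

First find the weekday of Oct 23, 2189. Doomsday rule: the anchor day for the 2100s is Sunday. For year 89: 89÷12 = 7 r 5, and 5÷4 = 1, so 7+5+1 = 13.
Sunday + 13 ≡ Saturday — that's 2189's doomsday.
In October the doomsday date is Oct 10.
Oct 23 is 13 days after Oct 10; 13 mod 7 = 6, so Saturday + 6 = Friday.
2394 mod 7 = 0, so 2394 days before a Friday is Friday − 0 = Friday.

Friday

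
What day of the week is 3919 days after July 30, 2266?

Sunday

First find the weekday of Jul 30, 2266. Doomsday rule: the anchor day for the 2200s is Friday. For year 66: 66÷12 = 5 r 6, and 6÷4 = 1, so 5+6+1 = 12.
Friday + 12 ≡ Wednesday — that's 2266's doomsday.
In July the doomsday date is Jul 11.
Jul 30 is 19 days after Jul 11; 19 mod 7 = 5, so Wednesday + 5 = Monday.
3919 mod 7 = 6, so 3919 days after a Monday is Monday + 6 = Sunday.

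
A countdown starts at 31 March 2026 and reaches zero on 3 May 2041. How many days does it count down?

5512

Mar 31, 2026 → Mar 31, 2027: 365 days.
Mar 31, 2027 → Mar 31, 2028: 366 days (Feb 29, 2028 is in that span).
Mar 31, 2028 → Mar 31, 2029: 365 days.
Mar 31, 2029 → Mar 31, 2030: 365 days.
Mar 31, 2030 → Mar 31, 2031: 365 days.
Mar 31, 2031 → Mar 31, 2032: 366 days (Feb 29, 2032 is in that span).
Mar 31, 2032 → Mar 31, 2033: 365 days.
Mar 31, 2033 → Mar 31, 2034: 365 days.
Mar 31, 2034 → Mar 31, 2035: 365 days.
Mar 31, 2035 → Mar 31, 2036: 366 days (Feb 29, 2036 is in that span).
Mar 31, 2036 → Mar 31, 2037: 365 days.
Mar 31, 2037 → Mar 31, 2038: 365 days.
Mar 31, 2038 → Mar 31, 2039: 365 days.
Mar 31, 2039 → Mar 31, 2040: 366 days (Feb 29, 2040 is in that span).
Mar 31, 2040 → Apr 30, 2040: 30 days (March has 31).
Apr 30, 2040 → May 30, 2040: 30 days (April has 30).
May 30, 2040 → Jun 30, 2040: 31 days (May has 31).
Jun 30, 2040 → Jul 30, 2040: 30 days (June has 30).
Jul 30, 2040 → Aug 30, 2040: 31 days (July has 31).
Aug 30, 2040 → Sep 30, 2040: 31 days (August has 31).
Sep 30, 2040 → Oct 30, 2040: 30 days (September has 30).
Oct 30, 2040 → Nov 30, 2040: 31 days (October has 31).
Nov 30, 2040 → Dec 30, 2040: 30 days (November has 30).
Dec 30, 2040 → Jan 30, 2041: 31 days (December has 31).
Jan 30, 2041 → Feb 28, 2041: 29 days (January has 31).
Feb 28, 2041 → Mar 28, 2041: 28 days (February has 28).
Mar 28, 2041 → Apr 28, 2041: 31 days (March has 31).
Apr 28, 2041 → May 3, 2041: 5 days.
Total: 5512 days.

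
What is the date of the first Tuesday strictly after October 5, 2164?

Oct 5, 2164 is a Friday.
From Friday to the next Tuesday is 4 days.
Oct 5, 2164 + 4 = Oct 9, 2164.

October 9, 2164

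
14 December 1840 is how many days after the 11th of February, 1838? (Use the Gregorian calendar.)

Feb 11, 1838 → Feb 11, 1839: 365 days.
Feb 11, 1839 → Feb 11, 1840: 365 days.
Feb 11, 1840 → Mar 11, 1840: 29 days (February has 29).
Mar 11, 1840 → Apr 11, 1840: 31 days (March has 31).
Apr 11, 1840 → May 11, 1840: 30 days (April has 30).
May 11, 1840 → Jun 11, 1840: 31 days (May has 31).
Jun 11, 1840 → Jul 11, 1840: 30 days (June has 30).
Jul 11, 1840 → Aug 11, 1840: 31 days (July has 31).
Aug 11, 1840 → Sep 11, 1840: 31 days (August has 31).
Sep 11, 1840 → Oct 11, 1840: 30 days (September has 30).
Oct 11, 1840 → Nov 11, 1840: 31 days (October has 31).
Nov 11, 1840 → Dec 11, 1840: 30 days (November has 30).
Dec 11, 1840 → Dec 14, 1840: 3 days.
Total: 1037 days.

1037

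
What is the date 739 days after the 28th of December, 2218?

January 5, 2221

+365 (one year) → Dec 28, 2219 (374 left).
Dec has 31 days: +4 → Jan 1, 2220 (370 left).
Jan has 31 days: +31 → Feb 1, 2220 (339 left).
Feb has 29 days: +29 → Mar 1, 2220 (310 left).
Mar has 31 days: +31 → Apr 1, 2220 (279 left).
Apr has 30 days: +30 → May 1, 2220 (249 left).
May has 31 days: +31 → Jun 1, 2220 (218 left).
Jun has 30 days: +30 → Jul 1, 2220 (188 left).
Jul has 31 days: +31 → Aug 1, 2220 (157 left).
Aug has 31 days: +31 → Sep 1, 2220 (126 left).
Sep has 30 days: +30 → Oct 1, 2220 (96 left).
Oct has 31 days: +31 → Nov 1, 2220 (65 left).
Nov has 30 days: +30 → Dec 1, 2220 (35 left).
Dec has 31 days: +31 → Jan 1, 2221 (4 left).
+4 → Jan 5, 2221.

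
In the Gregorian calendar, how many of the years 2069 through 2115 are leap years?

Multiples of 4 in [2069,2115]: 11.
Of those, multiples of 100: 1 (not leap unless ÷400).
Multiples of 400: 0.
Leap years = 11 − 1 + 0 = 10.

10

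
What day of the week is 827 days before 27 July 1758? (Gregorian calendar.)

First find the weekday of Jul 27, 1758. Doomsday rule: the anchor day for the 1700s is Sunday. For year 58: 58÷12 = 4 r 10, and 10÷4 = 2, so 4+10+2 = 16.
Sunday + 16 ≡ Tuesday — that's 1758's doomsday.
In July the doomsday date is Jul 11.
Jul 27 is 16 days after Jul 11; 16 mod 7 = 2, so Tuesday + 2 = Thursday.
827 mod 7 = 1, so 827 days before a Thursday is Thursday − 1 = Wednesday.

Wednesday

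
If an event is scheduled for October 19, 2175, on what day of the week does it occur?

Thursday

Doomsday rule: the anchor day for the 2100s is Sunday. For year 75: 75÷12 = 6 r 3, and 3÷4 = 0, so 6+3+0 = 9.
Sunday + 9 ≡ Tuesday — that's 2175's doomsday.
In October the doomsday date is Oct 10.
Oct 19 is 9 days after Oct 10; 9 mod 7 = 2, so Tuesday + 2 = Thursday.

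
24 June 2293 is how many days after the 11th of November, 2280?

4608

Nov 11, 2280 → Nov 11, 2281: 365 days.
Nov 11, 2281 → Nov 11, 2282: 365 days.
Nov 11, 2282 → Nov 11, 2283: 365 days.
Nov 11, 2283 → Nov 11, 2284: 366 days (Feb 29, 2284 is in that span).
Nov 11, 2284 → Nov 11, 2285: 365 days.
Nov 11, 2285 → Nov 11, 2286: 365 days.
Nov 11, 2286 → Nov 11, 2287: 365 days.
Nov 11, 2287 → Nov 11, 2288: 366 days (Feb 29, 2288 is in that span).
Nov 11, 2288 → Nov 11, 2289: 365 days.
Nov 11, 2289 → Nov 11, 2290: 365 days.
Nov 11, 2290 → Nov 11, 2291: 365 days.
Nov 11, 2291 → Nov 11, 2292: 366 days (Feb 29, 2292 is in that span).
Nov 11, 2292 → Dec 11, 2292: 30 days (November has 30).
Dec 11, 2292 → Jan 11, 2293: 31 days (December has 31).
Jan 11, 2293 → Feb 11, 2293: 31 days (January has 31).
Feb 11, 2293 → Mar 11, 2293: 28 days (February has 28).
Mar 11, 2293 → Apr 11, 2293: 31 days (March has 31).
Apr 11, 2293 → May 11, 2293: 30 days (April has 30).
May 11, 2293 → Jun 11, 2293: 31 days (May has 31).
Jun 11, 2293 → Jun 24, 2293: 13 days.
Total: 4608 days.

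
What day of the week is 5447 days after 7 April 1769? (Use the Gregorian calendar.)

Saturday

Apr 7, 1769 is a Friday.
5447 mod 7 = 1, so 5447 days after a Friday is Friday + 1 = Saturday.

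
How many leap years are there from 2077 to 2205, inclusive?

Multiples of 4 in [2077,2205]: 32.
Of those, multiples of 100: 2 (not leap unless ÷400).
Multiples of 400: 0.
Leap years = 32 − 2 + 0 = 30.

30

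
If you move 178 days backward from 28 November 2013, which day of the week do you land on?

First find the weekday of Nov 28, 2013. Doomsday rule: the anchor day for the 2000s is Tuesday. For year 13: 13÷12 = 1 r 1, and 1÷4 = 0, so 1+1+0 = 2.
Tuesday + 2 ≡ Thursday — that's 2013's doomsday.
In November the doomsday date is Nov 7.
Nov 28 is 21 days after Nov 7; 21 mod 7 = 0, so Thursday + 0 = Thursday.
178 mod 7 = 3, so 178 days before a Thursday is Thursday − 3 = Monday.

Monday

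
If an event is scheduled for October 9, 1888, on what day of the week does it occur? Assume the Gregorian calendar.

Doomsday rule: the anchor day for the 1800s is Friday. For year 88: 88÷12 = 7 r 4, and 4÷4 = 1, so 7+4+1 = 12.
Friday + 12 ≡ Wednesday — that's 1888's doomsday.
In October the doomsday date is Oct 10.
Oct 9 is 1 day before Oct 10; 1 mod 7 = 1, so Wednesday − 1 = Tuesday.

Tuesday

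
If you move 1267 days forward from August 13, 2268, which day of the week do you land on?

Thursday

First find the weekday of Aug 13, 2268. Doomsday rule: the anchor day for the 2200s is Friday. For year 68: 68÷12 = 5 r 8, and 8÷4 = 2, so 5+8+2 = 15.
Friday + 15 ≡ Saturday — that's 2268's doomsday.
In August the doomsday date is Aug 8.
Aug 13 is 5 days after Aug 8; 5 mod 7 = 5, so Saturday + 5 = Thursday.
1267 mod 7 = 0, so 1267 days after a Thursday is Thursday + 0 = Thursday.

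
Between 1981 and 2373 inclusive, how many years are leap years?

95

Multiples of 4 in [1981,2373]: 98.
Of those, multiples of 100: 4 (not leap unless ÷400).
Multiples of 400: 1.
Leap years = 98 − 4 + 1 = 95.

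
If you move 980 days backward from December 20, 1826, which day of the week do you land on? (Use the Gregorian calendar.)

First find the weekday of Dec 20, 1826. Doomsday rule: the anchor day for the 1800s is Friday. For year 26: 26÷12 = 2 r 2, and 2÷4 = 0, so 2+2+0 = 4.
Friday + 4 ≡ Tuesday — that's 1826's doomsday.
In December the doomsday date is Dec 12.
Dec 20 is 8 days after Dec 12; 8 mod 7 = 1, so Tuesday + 1 = Wednesday.
980 mod 7 = 0, so 980 days before a Wednesday is Wednesday − 0 = Wednesday.

Wednesday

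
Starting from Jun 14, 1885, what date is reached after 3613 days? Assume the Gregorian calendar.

May 6, 1895

+365 (one year) → Jun 14, 1886 (3248 left).
+365 (one year) → Jun 14, 1887 (2883 left).
+366 (one year; includes Feb 29, 1888) → Jun 14, 1888 (2517 left).
+365 (one year) → Jun 14, 1889 (2152 left).
+365 (one year) → Jun 14, 1890 (1787 left).
+365 (one year) → Jun 14, 1891 (1422 left).
+366 (one year; includes Feb 29, 1892) → Jun 14, 1892 (1056 left).
+365 (one year) → Jun 14, 1893 (691 left).
+365 (one year) → Jun 14, 1894 (326 left).
Jun has 30 days: +17 → Jul 1, 1894 (309 left).
Jul has 31 days: +31 → Aug 1, 1894 (278 left).
Aug has 31 days: +31 → Sep 1, 1894 (247 left).
Sep has 30 days: +30 → Oct 1, 1894 (217 left).
Oct has 31 days: +31 → Nov 1, 1894 (186 left).
Nov has 30 days: +30 → Dec 1, 1894 (156 left).
Dec has 31 days: +31 → Jan 1, 1895 (125 left).
Jan has 31 days: +31 → Feb 1, 1895 (94 left).
Feb has 28 days: +28 → Mar 1, 1895 (66 left).
Mar has 31 days: +31 → Apr 1, 1895 (35 left).
Apr has 30 days: +30 → May 1, 1895 (5 left).
+5 → May 6, 1895.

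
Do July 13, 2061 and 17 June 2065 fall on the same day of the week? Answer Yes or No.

Yes

From Jul 13, 2061 to Jun 17, 2065 is 1435 days.
1435 mod 7 = 0, so they are the same weekday.
(Jul 13, 2061 is a Wednesday; Jun 17, 2065 is a Wednesday.)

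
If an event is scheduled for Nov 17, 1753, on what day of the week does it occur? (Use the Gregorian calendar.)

Doomsday rule: the anchor day for the 1700s is Sunday. For year 53: 53÷12 = 4 r 5, and 5÷4 = 1, so 4+5+1 = 10.
Sunday + 10 ≡ Wednesday — that's 1753's doomsday.
In November the doomsday date is Nov 7.
Nov 17 is 10 days after Nov 7; 10 mod 7 = 3, so Wednesday + 3 = Saturday.

Saturday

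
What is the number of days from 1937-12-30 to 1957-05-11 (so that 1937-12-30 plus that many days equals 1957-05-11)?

7072

Dec 30, 1937 → Dec 30, 1938: 365 days.
Dec 30, 1938 → Dec 30, 1939: 365 days.
Dec 30, 1939 → Dec 30, 1940: 366 days (Feb 29, 1940 is in that span).
Dec 30, 1940 → Dec 30, 1941: 365 days.
Dec 30, 1941 → Dec 30, 1942: 365 days.
Dec 30, 1942 → Dec 30, 1943: 365 days.
Dec 30, 1943 → Dec 30, 1944: 366 days (Feb 29, 1944 is in that span).
Dec 30, 1944 → Dec 30, 1945: 365 days.
Dec 30, 1945 → Dec 30, 1946: 365 days.
Dec 30, 1946 → Dec 30, 1947: 365 days.
Dec 30, 1947 → Dec 30, 1948: 366 days (Feb 29, 1948 is in that span).
Dec 30, 1948 → Dec 30, 1949: 365 days.
Dec 30, 1949 → Dec 30, 1950: 365 days.
Dec 30, 1950 → Dec 30, 1951: 365 days.
Dec 30, 1951 → Dec 30, 1952: 366 days (Feb 29, 1952 is in that span).
Dec 30, 1952 → Dec 30, 1953: 365 days.
Dec 30, 1953 → Dec 30, 1954: 365 days.
Dec 30, 1954 → Dec 30, 1955: 365 days.
Dec 30, 1955 → Dec 30, 1956: 366 days (Feb 29, 1956 is in that span).
Dec 30, 1956 → Jan 30, 1957: 31 days (December has 31).
Jan 30, 1957 → Feb 28, 1957: 29 days (January has 31).
Feb 28, 1957 → Mar 28, 1957: 28 days (February has 28).
Mar 28, 1957 → Apr 28, 1957: 31 days (March has 31).
Apr 28, 1957 → May 11, 1957: 13 days.
Total: 7072 days.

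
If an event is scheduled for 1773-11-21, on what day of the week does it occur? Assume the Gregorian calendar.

Doomsday rule: the anchor day for the 1700s is Sunday. For year 73: 73÷12 = 6 r 1, and 1÷4 = 0, so 6+1+0 = 7.
Sunday + 7 ≡ Sunday — that's 1773's doomsday.
In November the doomsday date is Nov 7.
Nov 21 is 14 days after Nov 7; 14 mod 7 = 0, so Sunday + 0 = Sunday.

Sunday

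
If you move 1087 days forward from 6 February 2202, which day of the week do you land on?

First find the weekday of Feb 6, 2202. Doomsday rule: the anchor day for the 2200s is Friday. For year 02: 2÷12 = 0 r 2, and 2÷4 = 0, so 0+2+0 = 2.
Friday + 2 ≡ Sunday — that's 2202's doomsday.
In February the doomsday date is Feb 28 (2202 is not a leap year).
Feb 6 is 22 days before Feb 28; 22 mod 7 = 1, so Sunday − 1 = Saturday.
1087 mod 7 = 2, so 1087 days after a Saturday is Saturday + 2 = Monday.

Monday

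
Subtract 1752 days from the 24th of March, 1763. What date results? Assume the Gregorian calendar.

June 6, 1758

−365 (one year) → Mar 24, 1762 (1387 left).
−365 (one year) → Mar 24, 1761 (1022 left).
−365 (one year) → Mar 24, 1760 (657 left).
−366 (one year; includes Feb 29, 1760) → Mar 24, 1759 (291 left).
−24 → Feb 28, 1759 (end of Feb, 28 days; 267 left).
−28 → Jan 31, 1759 (end of Jan, 31 days; 239 left).
−31 → Dec 31, 1758 (end of Dec, 31 days; 208 left).
−31 → Nov 30, 1758 (end of Nov, 30 days; 177 left).
−30 → Oct 31, 1758 (end of Oct, 31 days; 147 left).
−31 → Sep 30, 1758 (end of Sep, 30 days; 116 left).
−30 → Aug 31, 1758 (end of Aug, 31 days; 86 left).
−31 → Jul 31, 1758 (end of Jul, 31 days; 55 left).
−31 → Jun 30, 1758 (end of Jun, 30 days; 24 left).
−24 → Jun 6, 1758.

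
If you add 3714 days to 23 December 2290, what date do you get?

+365 (one year) → Dec 23, 2291 (3349 left).
+366 (one year; includes Feb 29, 2292) → Dec 23, 2292 (2983 left).
+365 (one year) → Dec 23, 2293 (2618 left).
+365 (one year) → Dec 23, 2294 (2253 left).
+365 (one year) → Dec 23, 2295 (1888 left).
+366 (one year; includes Feb 29, 2296) → Dec 23, 2296 (1522 left).
+365 (one year) → Dec 23, 2297 (1157 left).
+365 (one year) → Dec 23, 2298 (792 left).
+365 (one year) → Dec 23, 2299 (427 left).
+365 (one year) → Dec 23, 2300 (62 left).
Dec has 31 days: +9 → Jan 1, 2301 (53 left).
Jan has 31 days: +31 → Feb 1, 2301 (22 left).
+22 → Feb 23, 2301.

February 23, 2301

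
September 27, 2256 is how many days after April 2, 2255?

Apr 2, 2255 → Apr 2, 2256: 366 days (Feb 29, 2256 is in that span).
Apr 2, 2256 → May 2, 2256: 30 days (April has 30).
May 2, 2256 → Jun 2, 2256: 31 days (May has 31).
Jun 2, 2256 → Jul 2, 2256: 30 days (June has 30).
Jul 2, 2256 → Aug 2, 2256: 31 days (July has 31).
Aug 2, 2256 → Sep 2, 2256: 31 days (August has 31).
Sep 2, 2256 → Sep 27, 2256: 25 days.
Total: 544 days.

544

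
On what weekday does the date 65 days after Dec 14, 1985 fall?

Monday

First find the weekday of Dec 14, 1985. Doomsday rule: the anchor day for the 1900s is Wednesday. For year 85: 85÷12 = 7 r 1, and 1÷4 = 0, so 7+1+0 = 8.
Wednesday + 8 ≡ Thursday — that's 1985's doomsday.
In December the doomsday date is Dec 12.
Dec 14 is 2 days after Dec 12; 2 mod 7 = 2, so Thursday + 2 = Saturday.
65 mod 7 = 2, so 65 days after a Saturday is Saturday + 2 = Monday.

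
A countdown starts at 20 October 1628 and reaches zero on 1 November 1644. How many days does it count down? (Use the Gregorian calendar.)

Oct 20, 1628 → Oct 20, 1629: 365 days.
Oct 20, 1629 → Oct 20, 1630: 365 days.
Oct 20, 1630 → Oct 20, 1631: 365 days.
Oct 20, 1631 → Oct 20, 1632: 366 days (Feb 29, 1632 is in that span).
Oct 20, 1632 → Oct 20, 1633: 365 days.
Oct 20, 1633 → Oct 20, 1634: 365 days.
Oct 20, 1634 → Oct 20, 1635: 365 days.
Oct 20, 1635 → Oct 20, 1636: 366 days (Feb 29, 1636 is in that span).
Oct 20, 1636 → Oct 20, 1637: 365 days.
Oct 20, 1637 → Oct 20, 1638: 365 days.
Oct 20, 1638 → Oct 20, 1639: 365 days.
Oct 20, 1639 → Oct 20, 1640: 366 days (Feb 29, 1640 is in that span).
Oct 20, 1640 → Oct 20, 1641: 365 days.
Oct 20, 1641 → Oct 20, 1642: 365 days.
Oct 20, 1642 → Oct 20, 1643: 365 days.
Oct 20, 1643 → Nov 20, 1643: 31 days (October has 31).
Nov 20, 1643 → Dec 20, 1643: 30 days (November has 30).
Dec 20, 1643 → Jan 20, 1644: 31 days (December has 31).
Jan 20, 1644 → Feb 20, 1644: 31 days (January has 31).
Feb 20, 1644 → Mar 20, 1644: 29 days (February has 29).
Mar 20, 1644 → Apr 20, 1644: 31 days (March has 31).
Apr 20, 1644 → May 20, 1644: 30 days (April has 30).
May 20, 1644 → Jun 20, 1644: 31 days (May has 31).
Jun 20, 1644 → Jul 20, 1644: 30 days (June has 30).
Jul 20, 1644 → Aug 20, 1644: 31 days (July has 31).
Aug 20, 1644 → Sep 20, 1644: 31 days (August has 31).
Sep 20, 1644 → Oct 20, 1644: 30 days (September has 30).
Oct 20, 1644 → Nov 1, 1644: 12 days.
Total: 5856 days.

5856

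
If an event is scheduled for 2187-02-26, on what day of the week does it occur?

Doomsday rule: the anchor day for the 2100s is Sunday. For year 87: 87÷12 = 7 r 3, and 3÷4 = 0, so 7+3+0 = 10.
Sunday + 10 ≡ Wednesday — that's 2187's doomsday.
In February the doomsday date is Feb 28 (2187 is not a leap year).
Feb 26 is 2 days before Feb 28; 2 mod 7 = 2, so Wednesday − 2 = Monday.

Monday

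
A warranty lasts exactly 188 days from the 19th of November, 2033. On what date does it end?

May 26, 2034

Nov has 30 days: +12 → Dec 1, 2033 (176 left).
Dec has 31 days: +31 → Jan 1, 2034 (145 left).
Jan has 31 days: +31 → Feb 1, 2034 (114 left).
Feb has 28 days: +28 → Mar 1, 2034 (86 left).
Mar has 31 days: +31 → Apr 1, 2034 (55 left).
Apr has 30 days: +30 → May 1, 2034 (25 left).
+25 → May 26, 2034.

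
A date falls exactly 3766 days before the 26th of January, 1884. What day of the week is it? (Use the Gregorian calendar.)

Jan 26, 1884 is a Saturday.
3766 mod 7 = 0, so 3766 days before a Saturday is Saturday − 0 = Saturday.

Saturday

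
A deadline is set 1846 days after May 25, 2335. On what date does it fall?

June 13, 2340

+366 (one year; includes Feb 29, 2336) → May 25, 2336 (1480 left).
+365 (one year) → May 25, 2337 (1115 left).
+365 (one year) → May 25, 2338 (750 left).
+365 (one year) → May 25, 2339 (385 left).
May has 31 days: +7 → Jun 1, 2339 (378 left).
Jun has 30 days: +30 → Jul 1, 2339 (348 left).
Jul has 31 days: +31 → Aug 1, 2339 (317 left).
Aug has 31 days: +31 → Sep 1, 2339 (286 left).
Sep has 30 days: +30 → Oct 1, 2339 (256 left).
Oct has 31 days: +31 → Nov 1, 2339 (225 left).
Nov has 30 days: +30 → Dec 1, 2339 (195 left).
Dec has 31 days: +31 → Jan 1, 2340 (164 left).
Jan has 31 days: +31 → Feb 1, 2340 (133 left).
Feb has 29 days: +29 → Mar 1, 2340 (104 left).
Mar has 31 days: +31 → Apr 1, 2340 (73 left).
Apr has 30 days: +30 → May 1, 2340 (43 left).
May has 31 days: +31 → Jun 1, 2340 (12 left).
+12 → Jun 13, 2340.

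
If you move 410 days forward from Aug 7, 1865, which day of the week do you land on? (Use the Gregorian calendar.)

Friday

Aug 7, 1865 is a Monday.
410 mod 7 = 4, so 410 days after a Monday is Monday + 4 = Friday.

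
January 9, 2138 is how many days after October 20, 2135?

Oct 20, 2135 → Oct 20, 2136: 366 days (Feb 29, 2136 is in that span).
Oct 20, 2136 → Oct 20, 2137: 365 days.
Oct 20, 2137 → Nov 20, 2137: 31 days (October has 31).
Nov 20, 2137 → Dec 20, 2137: 30 days (November has 30).
Dec 20, 2137 → Jan 9, 2138: 20 days.
Total: 812 days.

812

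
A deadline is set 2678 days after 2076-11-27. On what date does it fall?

+365 (one year) → Nov 27, 2077 (2313 left).
+365 (one year) → Nov 27, 2078 (1948 left).
+365 (one year) → Nov 27, 2079 (1583 left).
+366 (one year; includes Feb 29, 2080) → Nov 27, 2080 (1217 left).
+365 (one year) → Nov 27, 2081 (852 left).
+365 (one year) → Nov 27, 2082 (487 left).
+365 (one year) → Nov 27, 2083 (122 left).
Nov has 30 days: +4 → Dec 1, 2083 (118 left).
Dec has 31 days: +31 → Jan 1, 2084 (87 left).
Jan has 31 days: +31 → Feb 1, 2084 (56 left).
Feb has 29 days: +29 → Mar 1, 2084 (27 left).
+27 → Mar 28, 2084.

March 28, 2084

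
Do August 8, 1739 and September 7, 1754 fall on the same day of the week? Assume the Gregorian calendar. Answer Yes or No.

Yes

From Aug 8, 1739 to Sep 7, 1754 is 5509 days.
5509 mod 7 = 0, so they are the same weekday.
(Aug 8, 1739 is a Saturday; Sep 7, 1754 is a Saturday.)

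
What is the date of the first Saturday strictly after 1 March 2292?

March 5, 2292

Mar 1, 2292 is a Tuesday.
From Tuesday to the next Saturday is 4 days.
Mar 1, 2292 + 4 = Mar 5, 2292.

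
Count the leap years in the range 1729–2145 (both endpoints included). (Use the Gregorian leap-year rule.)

Multiples of 4 in [1729,2145]: 104.
Of those, multiples of 100: 4 (not leap unless ÷400).
Multiples of 400: 1.
Leap years = 104 − 4 + 1 = 101.

101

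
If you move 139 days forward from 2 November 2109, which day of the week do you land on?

Friday

First find the weekday of Nov 2, 2109. Doomsday rule: the anchor day for the 2100s is Sunday. For year 09: 9÷12 = 0 r 9, and 9÷4 = 2, so 0+9+2 = 11.
Sunday + 11 ≡ Thursday — that's 2109's doomsday.
In November the doomsday date is Nov 7.
Nov 2 is 5 days before Nov 7; 5 mod 7 = 5, so Thursday − 5 = Saturday.
139 mod 7 = 6, so 139 days after a Saturday is Saturday + 6 = Friday.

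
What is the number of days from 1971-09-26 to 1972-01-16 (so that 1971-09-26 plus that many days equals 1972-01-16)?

Sep 26, 1971 → Oct 26, 1971: 30 days (September has 30).
Oct 26, 1971 → Nov 26, 1971: 31 days (October has 31).
Nov 26, 1971 → Dec 26, 1971: 30 days (November has 30).
Dec 26, 1971 → Jan 16, 1972: 21 days.
Total: 112 days.

112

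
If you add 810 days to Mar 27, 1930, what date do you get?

+365 (one year) → Mar 27, 1931 (445 left).
+366 (one year; includes Feb 29, 1932) → Mar 27, 1932 (79 left).
Mar has 31 days: +5 → Apr 1, 1932 (74 left).
Apr has 30 days: +30 → May 1, 1932 (44 left).
May has 31 days: +31 → Jun 1, 1932 (13 left).
+13 → Jun 14, 1932.

June 14, 1932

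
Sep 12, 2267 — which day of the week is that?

Doomsday rule: the anchor day for the 2200s is Friday. For year 67: 67÷12 = 5 r 7, and 7÷4 = 1, so 5+7+1 = 13.
Friday + 13 ≡ Thursday — that's 2267's doomsday.
In September the doomsday date is Sep 5.
Sep 12 is 7 days after Sep 5; 7 mod 7 = 0, so Thursday + 0 = Thursday.

Thursday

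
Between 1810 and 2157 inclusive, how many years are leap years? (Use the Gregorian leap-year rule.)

Multiples of 4 in [1810,2157]: 87.
Of those, multiples of 100: 3 (not leap unless ÷400).
Multiples of 400: 1.
Leap years = 87 − 3 + 1 = 85.

85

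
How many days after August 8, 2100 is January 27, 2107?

2363

Aug 8, 2100 → Aug 8, 2101: 365 days.
Aug 8, 2101 → Aug 8, 2102: 365 days.
Aug 8, 2102 → Aug 8, 2103: 365 days.
Aug 8, 2103 → Aug 8, 2104: 366 days (Feb 29, 2104 is in that span).
Aug 8, 2104 → Aug 8, 2105: 365 days.
Aug 8, 2105 → Aug 8, 2106: 365 days.
Aug 8, 2106 → Sep 8, 2106: 31 days (August has 31).
Sep 8, 2106 → Oct 8, 2106: 30 days (September has 30).
Oct 8, 2106 → Nov 8, 2106: 31 days (October has 31).
Nov 8, 2106 → Dec 8, 2106: 30 days (November has 30).
Dec 8, 2106 → Jan 8, 2107: 31 days (December has 31).
Jan 8, 2107 → Jan 27, 2107: 19 days.
Total: 2363 days.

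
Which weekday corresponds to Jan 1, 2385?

Doomsday rule: the anchor day for the 2300s is Wednesday. For year 85: 85÷12 = 7 r 1, and 1÷4 = 0, so 7+1+0 = 8.
Wednesday + 8 ≡ Thursday — that's 2385's doomsday.
In January the doomsday date is Jan 3 (2385 is not a leap year).
Jan 1 is 2 days before Jan 3; 2 mod 7 = 2, so Thursday − 2 = Tuesday.

Tuesday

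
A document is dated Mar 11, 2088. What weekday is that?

Doomsday rule: the anchor day for the 2000s is Tuesday. For year 88: 88÷12 = 7 r 4, and 4÷4 = 1, so 7+4+1 = 12.
Tuesday + 12 ≡ Sunday — that's 2088's doomsday.
In March the doomsday date is Mar 14.
Mar 11 is 3 days before Mar 14; 3 mod 7 = 3, so Sunday − 3 = Thursday.

Thursday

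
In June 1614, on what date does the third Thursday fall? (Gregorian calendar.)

June 1, 1614 is a Sunday.
The first Thursday is therefore June 5 (4 days later).
The third Thursday is 5 + 2×7 = June 19.

June 19, 1614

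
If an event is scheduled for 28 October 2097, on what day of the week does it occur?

Doomsday rule: the anchor day for the 2000s is Tuesday. For year 97: 97÷12 = 8 r 1, and 1÷4 = 0, so 8+1+0 = 9.
Tuesday + 9 ≡ Thursday — that's 2097's doomsday.
In October the doomsday date is Oct 10.
Oct 28 is 18 days after Oct 10; 18 mod 7 = 4, so Thursday + 4 = Monday.

Monday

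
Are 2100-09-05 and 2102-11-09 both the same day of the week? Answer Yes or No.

From Sep 5, 2100 to Nov 9, 2102 is 795 days.
795 mod 7 = 4, so they are different weekdays.
(Sep 5, 2100 is a Sunday; Nov 9, 2102 is a Thursday.)

No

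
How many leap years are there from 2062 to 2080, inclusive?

5

Multiples of 4 in [2062,2080]: 5.
Of those, multiples of 100: 0 (not leap unless ÷400).
Multiples of 400: 0.
Leap years = 5 − 0 + 0 = 5.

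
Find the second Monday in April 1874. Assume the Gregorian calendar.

April 1, 1874 is a Wednesday.
The first Monday is therefore April 6 (5 days later).
The second Monday is 6 + 1×7 = April 13.

April 13, 1874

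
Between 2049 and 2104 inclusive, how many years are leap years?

Multiples of 4 in [2049,2104]: 14.
Of those, multiples of 100: 1 (not leap unless ÷400).
Multiples of 400: 0.
Leap years = 14 − 1 + 0 = 13.

13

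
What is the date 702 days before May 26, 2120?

−366 (one year; includes Feb 29, 2120) → May 26, 2119 (336 left).
−26 → Apr 30, 2119 (end of Apr, 30 days; 310 left).
−30 → Mar 31, 2119 (end of Mar, 31 days; 280 left).
−31 → Feb 28, 2119 (end of Feb, 28 days; 249 left).
−28 → Jan 31, 2119 (end of Jan, 31 days; 221 left).
−31 → Dec 31, 2118 (end of Dec, 31 days; 190 left).
−31 → Nov 30, 2118 (end of Nov, 30 days; 159 left).
−30 → Oct 31, 2118 (end of Oct, 31 days; 129 left).
−31 → Sep 30, 2118 (end of Sep, 30 days; 98 left).
−30 → Aug 31, 2118 (end of Aug, 31 days; 68 left).
−31 → Jul 31, 2118 (end of Jul, 31 days; 37 left).
−31 → Jun 30, 2118 (end of Jun, 30 days; 6 left).
−6 → Jun 24, 2118.

June 24, 2118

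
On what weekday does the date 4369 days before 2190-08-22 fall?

Aug 22, 2190 is a Sunday.
4369 mod 7 = 1, so 4369 days before a Sunday is Sunday − 1 = Saturday.

Saturday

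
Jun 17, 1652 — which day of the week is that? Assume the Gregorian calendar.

Doomsday rule: the anchor day for the 1600s is Tuesday. For year 52: 52÷12 = 4 r 4, and 4÷4 = 1, so 4+4+1 = 9.
Tuesday + 9 ≡ Thursday — that's 1652's doomsday.
In June the doomsday date is Jun 6.
Jun 17 is 11 days after Jun 6; 11 mod 7 = 4, so Thursday + 4 = Monday.

Monday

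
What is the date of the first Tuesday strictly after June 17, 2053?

Jun 17, 2053 is a Tuesday.
From Tuesday to the next Tuesday is 7 days.
Jun 17, 2053 + 7 = Jun 24, 2053.

June 24, 2053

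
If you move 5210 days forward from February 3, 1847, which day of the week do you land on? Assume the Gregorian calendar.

Feb 3, 1847 is a Wednesday.
5210 mod 7 = 2, so 5210 days after a Wednesday is Wednesday + 2 = Friday.

Friday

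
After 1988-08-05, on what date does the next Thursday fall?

August 11, 1988

Aug 5, 1988 is a Friday.
From Friday to the next Thursday is 6 days.
Aug 5, 1988 + 6 = Aug 11, 1988.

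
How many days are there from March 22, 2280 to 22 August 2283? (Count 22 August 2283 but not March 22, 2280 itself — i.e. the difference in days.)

Mar 22, 2280 → Mar 22, 2281: 365 days.
Mar 22, 2281 → Mar 22, 2282: 365 days.
Mar 22, 2282 → Mar 22, 2283: 365 days.
Mar 22, 2283 → Apr 22, 2283: 31 days (March has 31).
Apr 22, 2283 → May 22, 2283: 30 days (April has 30).
May 22, 2283 → Jun 22, 2283: 31 days (May has 31).
Jun 22, 2283 → Jul 22, 2283: 30 days (June has 30).
Jul 22, 2283 → Aug 22, 2283: 31 days.
Total: 1248 days.

1248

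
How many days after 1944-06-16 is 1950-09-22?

2289

Jun 16, 1944 → Jun 16, 1945: 365 days.
Jun 16, 1945 → Jun 16, 1946: 365 days.
Jun 16, 1946 → Jun 16, 1947: 365 days.
Jun 16, 1947 → Jun 16, 1948: 366 days (Feb 29, 1948 is in that span).
Jun 16, 1948 → Jun 16, 1949: 365 days.
Jun 16, 1949 → Jun 16, 1950: 365 days.
Jun 16, 1950 → Jul 16, 1950: 30 days (June has 30).
Jul 16, 1950 → Aug 16, 1950: 31 days (July has 31).
Aug 16, 1950 → Sep 16, 1950: 31 days (August has 31).
Sep 16, 1950 → Sep 22, 1950: 6 days.
Total: 2289 days.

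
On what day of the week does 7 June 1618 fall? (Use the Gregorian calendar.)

Doomsday rule: the anchor day for the 1600s is Tuesday. For year 18: 18÷12 = 1 r 6, and 6÷4 = 1, so 1+6+1 = 8.
Tuesday + 8 ≡ Wednesday — that's 1618's doomsday.
In June the doomsday date is Jun 6.
Jun 7 is 1 day after Jun 6; 1 mod 7 = 1, so Wednesday + 1 = Thursday.

Thursday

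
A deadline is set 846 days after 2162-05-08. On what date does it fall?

August 31, 2164

+365 (one year) → May 8, 2163 (481 left).
+366 (one year; includes Feb 29, 2164) → May 8, 2164 (115 left).
May has 31 days: +24 → Jun 1, 2164 (91 left).
Jun has 30 days: +30 → Jul 1, 2164 (61 left).
Jul has 31 days: +31 → Aug 1, 2164 (30 left).
+30 → Aug 31, 2164.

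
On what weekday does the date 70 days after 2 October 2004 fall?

Saturday

First find the weekday of Oct 2, 2004. Doomsday rule: the anchor day for the 2000s is Tuesday. For year 04: 4÷12 = 0 r 4, and 4÷4 = 1, so 0+4+1 = 5.
Tuesday + 5 ≡ Sunday — that's 2004's doomsday.
In October the doomsday date is Oct 10.
Oct 2 is 8 days before Oct 10; 8 mod 7 = 1, so Sunday − 1 = Saturday.
70 mod 7 = 0, so 70 days after a Saturday is Saturday + 0 = Saturday.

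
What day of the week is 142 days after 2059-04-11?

First find the weekday of Apr 11, 2059. Doomsday rule: the anchor day for the 2000s is Tuesday. For year 59: 59÷12 = 4 r 11, and 11÷4 = 2, so 4+11+2 = 17.
Tuesday + 17 ≡ Friday — that's 2059's doomsday.
In April the doomsday date is Apr 4.
Apr 11 is 7 days after Apr 4; 7 mod 7 = 0, so Friday + 0 = Friday.
142 mod 7 = 2, so 142 days after a Friday is Friday + 2 = Sunday.

Sunday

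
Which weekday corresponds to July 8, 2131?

Doomsday rule: the anchor day for the 2100s is Sunday. For year 31: 31÷12 = 2 r 7, and 7÷4 = 1, so 2+7+1 = 10.
Sunday + 10 ≡ Wednesday — that's 2131's doomsday.
In July the doomsday date is Jul 11.
Jul 8 is 3 days before Jul 11; 3 mod 7 = 3, so Wednesday − 3 = Sunday.

Sunday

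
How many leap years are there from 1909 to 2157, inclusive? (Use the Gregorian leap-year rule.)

61

Multiples of 4 in [1909,2157]: 62.
Of those, multiples of 100: 2 (not leap unless ÷400).
Multiples of 400: 1.
Leap years = 62 − 2 + 1 = 61.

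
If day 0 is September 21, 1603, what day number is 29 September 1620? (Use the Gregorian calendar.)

Sep 21, 1603 → Sep 21, 1604: 366 days (Feb 29, 1604 is in that span).
Sep 21, 1604 → Sep 21, 1605: 365 days.
Sep 21, 1605 → Sep 21, 1606: 365 days.
Sep 21, 1606 → Sep 21, 1607: 365 days.
Sep 21, 1607 → Sep 21, 1608: 366 days (Feb 29, 1608 is in that span).
Sep 21, 1608 → Sep 21, 1609: 365 days.
Sep 21, 1609 → Sep 21, 1610: 365 days.
Sep 21, 1610 → Sep 21, 1611: 365 days.
Sep 21, 1611 → Sep 21, 1612: 366 days (Feb 29, 1612 is in that span).
Sep 21, 1612 → Sep 21, 1613: 365 days.
Sep 21, 1613 → Sep 21, 1614: 365 days.
Sep 21, 1614 → Sep 21, 1615: 365 days.
Sep 21, 1615 → Sep 21, 1616: 366 days (Feb 29, 1616 is in that span).
Sep 21, 1616 → Sep 21, 1617: 365 days.
Sep 21, 1617 → Sep 21, 1618: 365 days.
Sep 21, 1618 → Sep 21, 1619: 365 days.
Sep 21, 1619 → Oct 21, 1619: 30 days (September has 30).
Oct 21, 1619 → Nov 21, 1619: 31 days (October has 31).
Nov 21, 1619 → Dec 21, 1619: 30 days (November has 30).
Dec 21, 1619 → Jan 21, 1620: 31 days (December has 31).
Jan 21, 1620 → Feb 21, 1620: 31 days (January has 31).
Feb 21, 1620 → Mar 21, 1620: 29 days (February has 29).
Mar 21, 1620 → Apr 21, 1620: 31 days (March has 31).
Apr 21, 1620 → May 21, 1620: 30 days (April has 30).
May 21, 1620 → Jun 21, 1620: 31 days (May has 31).
Jun 21, 1620 → Jul 21, 1620: 30 days (June has 30).
Jul 21, 1620 → Aug 21, 1620: 31 days (July has 31).
Aug 21, 1620 → Sep 21, 1620: 31 days (August has 31).
Sep 21, 1620 → Sep 29, 1620: 8 days.
Total: 6218 days.

6218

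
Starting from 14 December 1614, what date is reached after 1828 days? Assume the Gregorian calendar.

+365 (one year) → Dec 14, 1615 (1463 left).
+366 (one year; includes Feb 29, 1616) → Dec 14, 1616 (1097 left).
+365 (one year) → Dec 14, 1617 (732 left).
+365 (one year) → Dec 14, 1618 (367 left).
Dec has 31 days: +18 → Jan 1, 1619 (349 left).
Jan has 31 days: +31 → Feb 1, 1619 (318 left).
Feb has 28 days: +28 → Mar 1, 1619 (290 left).
Mar has 31 days: +31 → Apr 1, 1619 (259 left).
Apr has 30 days: +30 → May 1, 1619 (229 left).
May has 31 days: +31 → Jun 1, 1619 (198 left).
Jun has 30 days: +30 → Jul 1, 1619 (168 left).
Jul has 31 days: +31 → Aug 1, 1619 (137 left).
Aug has 31 days: +31 → Sep 1, 1619 (106 left).
Sep has 30 days: +30 → Oct 1, 1619 (76 left).
Oct has 31 days: +31 → Nov 1, 1619 (45 left).
Nov has 30 days: +30 → Dec 1, 1619 (15 left).
+15 → Dec 16, 1619.

December 16, 1619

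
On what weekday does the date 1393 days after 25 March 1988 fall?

Friday

Mar 25, 1988 is a Friday.
1393 mod 7 = 0, so 1393 days after a Friday is Friday + 0 = Friday.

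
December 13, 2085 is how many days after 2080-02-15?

2128

Feb 15, 2080 → Feb 15, 2081: 366 days (Feb 29, 2080 is in that span).
Feb 15, 2081 → Feb 15, 2082: 365 days.
Feb 15, 2082 → Feb 15, 2083: 365 days.
Feb 15, 2083 → Feb 15, 2084: 365 days.
Feb 15, 2084 → Feb 15, 2085: 366 days (Feb 29, 2084 is in that span).
Feb 15, 2085 → Mar 15, 2085: 28 days (February has 28).
Mar 15, 2085 → Apr 15, 2085: 31 days (March has 31).
Apr 15, 2085 → May 15, 2085: 30 days (April has 30).
May 15, 2085 → Jun 15, 2085: 31 days (May has 31).
Jun 15, 2085 → Jul 15, 2085: 30 days (June has 30).
Jul 15, 2085 → Aug 15, 2085: 31 days (July has 31).
Aug 15, 2085 → Sep 15, 2085: 31 days (August has 31).
Sep 15, 2085 → Oct 15, 2085: 30 days (September has 30).
Oct 15, 2085 → Nov 15, 2085: 31 days (October has 31).
Nov 15, 2085 → Dec 13, 2085: 28 days.
Total: 2128 days.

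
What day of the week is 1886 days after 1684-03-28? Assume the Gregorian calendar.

Mar 28, 1684 is a Tuesday.
1886 mod 7 = 3, so 1886 days after a Tuesday is Tuesday + 3 = Friday.

Friday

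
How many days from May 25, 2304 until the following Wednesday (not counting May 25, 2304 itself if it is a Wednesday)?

7

May 25, 2304 is a Wednesday.
From Wednesday to the next Wednesday is 7 days.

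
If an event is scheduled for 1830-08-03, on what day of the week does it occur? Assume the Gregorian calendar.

Tuesday

January 1, 1830 is a Friday.
Jan 1, 1830 → Feb 1, 1830: 31 days (January has 31).
Feb 1, 1830 → Mar 1, 1830: 28 days (February has 28).
Mar 1, 1830 → Apr 1, 1830: 31 days (March has 31).
Apr 1, 1830 → May 1, 1830: 30 days (April has 30).
May 1, 1830 → Jun 1, 1830: 31 days (May has 31).
Jun 1, 1830 → Jul 1, 1830: 30 days (June has 30).
Jul 1, 1830 → Aug 1, 1830: 31 days (July has 31).
Aug 1, 1830 → Aug 3, 1830: 2 days.
Total: 214 days.
214 mod 7 = 4, so Friday + 4 = Tuesday.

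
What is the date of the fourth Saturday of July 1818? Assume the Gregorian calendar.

July 25, 1818

July 1, 1818 is a Wednesday.
The first Saturday is therefore July 4 (3 days later).
The fourth Saturday is 4 + 3×7 = July 25.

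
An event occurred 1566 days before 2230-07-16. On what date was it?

−365 (one year) → Jul 16, 2229 (1201 left).
−365 (one year) → Jul 16, 2228 (836 left).
−366 (one year; includes Feb 29, 2228) → Jul 16, 2227 (470 left).
−365 (one year) → Jul 16, 2226 (105 left).
−16 → Jun 30, 2226 (end of Jun, 30 days; 89 left).
−30 → May 31, 2226 (end of May, 31 days; 59 left).
−31 → Apr 30, 2226 (end of Apr, 30 days; 28 left).
−28 → Apr 2, 2226.

April 2, 2226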